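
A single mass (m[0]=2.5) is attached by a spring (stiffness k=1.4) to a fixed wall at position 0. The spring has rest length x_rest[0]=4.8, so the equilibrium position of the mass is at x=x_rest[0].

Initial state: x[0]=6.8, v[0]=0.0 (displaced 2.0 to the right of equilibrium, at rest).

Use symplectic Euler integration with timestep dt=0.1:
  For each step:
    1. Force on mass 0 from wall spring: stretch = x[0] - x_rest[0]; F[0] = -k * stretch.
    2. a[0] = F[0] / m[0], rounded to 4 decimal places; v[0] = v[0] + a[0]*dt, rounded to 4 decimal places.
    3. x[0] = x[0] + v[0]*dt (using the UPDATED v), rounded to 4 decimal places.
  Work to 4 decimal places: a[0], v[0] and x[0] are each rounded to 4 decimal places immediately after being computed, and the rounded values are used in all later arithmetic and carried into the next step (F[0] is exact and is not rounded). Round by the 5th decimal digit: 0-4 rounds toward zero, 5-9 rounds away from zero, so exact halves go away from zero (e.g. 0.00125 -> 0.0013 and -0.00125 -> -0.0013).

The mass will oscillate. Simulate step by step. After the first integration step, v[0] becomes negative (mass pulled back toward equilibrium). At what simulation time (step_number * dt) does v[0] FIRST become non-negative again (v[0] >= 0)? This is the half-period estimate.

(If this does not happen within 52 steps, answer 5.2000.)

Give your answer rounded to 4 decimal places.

Answer: 4.2000

Derivation:
Step 0: x=[6.8000] v=[0.0000]
Step 1: x=[6.7888] v=[-0.1120]
Step 2: x=[6.7665] v=[-0.2234]
Step 3: x=[6.7332] v=[-0.3335]
Step 4: x=[6.6890] v=[-0.4418]
Step 5: x=[6.6342] v=[-0.5476]
Step 6: x=[6.5692] v=[-0.6503]
Step 7: x=[6.4943] v=[-0.7494]
Step 8: x=[6.4099] v=[-0.8443]
Step 9: x=[6.3165] v=[-0.9345]
Step 10: x=[6.2146] v=[-1.0194]
Step 11: x=[6.1047] v=[-1.0986]
Step 12: x=[5.9875] v=[-1.1717]
Step 13: x=[5.8637] v=[-1.2382]
Step 14: x=[5.7339] v=[-1.2978]
Step 15: x=[5.5989] v=[-1.3501]
Step 16: x=[5.4594] v=[-1.3948]
Step 17: x=[5.3162] v=[-1.4317]
Step 18: x=[5.1701] v=[-1.4606]
Step 19: x=[5.0220] v=[-1.4813]
Step 20: x=[4.8726] v=[-1.4937]
Step 21: x=[4.7228] v=[-1.4978]
Step 22: x=[4.5735] v=[-1.4935]
Step 23: x=[4.4254] v=[-1.4808]
Step 24: x=[4.2794] v=[-1.4598]
Step 25: x=[4.1363] v=[-1.4307]
Step 26: x=[3.9970] v=[-1.3935]
Step 27: x=[3.8622] v=[-1.3485]
Step 28: x=[3.7326] v=[-1.2960]
Step 29: x=[3.6090] v=[-1.2362]
Step 30: x=[3.4921] v=[-1.1695]
Step 31: x=[3.3825] v=[-1.0963]
Step 32: x=[3.2808] v=[-1.0169]
Step 33: x=[3.1876] v=[-0.9318]
Step 34: x=[3.1035] v=[-0.8415]
Step 35: x=[3.0289] v=[-0.7465]
Step 36: x=[2.9642] v=[-0.6473]
Step 37: x=[2.9098] v=[-0.5445]
Step 38: x=[2.8659] v=[-0.4387]
Step 39: x=[2.8329] v=[-0.3304]
Step 40: x=[2.8109] v=[-0.2202]
Step 41: x=[2.8000] v=[-0.1088]
Step 42: x=[2.8003] v=[0.0032]
First v>=0 after going negative at step 42, time=4.2000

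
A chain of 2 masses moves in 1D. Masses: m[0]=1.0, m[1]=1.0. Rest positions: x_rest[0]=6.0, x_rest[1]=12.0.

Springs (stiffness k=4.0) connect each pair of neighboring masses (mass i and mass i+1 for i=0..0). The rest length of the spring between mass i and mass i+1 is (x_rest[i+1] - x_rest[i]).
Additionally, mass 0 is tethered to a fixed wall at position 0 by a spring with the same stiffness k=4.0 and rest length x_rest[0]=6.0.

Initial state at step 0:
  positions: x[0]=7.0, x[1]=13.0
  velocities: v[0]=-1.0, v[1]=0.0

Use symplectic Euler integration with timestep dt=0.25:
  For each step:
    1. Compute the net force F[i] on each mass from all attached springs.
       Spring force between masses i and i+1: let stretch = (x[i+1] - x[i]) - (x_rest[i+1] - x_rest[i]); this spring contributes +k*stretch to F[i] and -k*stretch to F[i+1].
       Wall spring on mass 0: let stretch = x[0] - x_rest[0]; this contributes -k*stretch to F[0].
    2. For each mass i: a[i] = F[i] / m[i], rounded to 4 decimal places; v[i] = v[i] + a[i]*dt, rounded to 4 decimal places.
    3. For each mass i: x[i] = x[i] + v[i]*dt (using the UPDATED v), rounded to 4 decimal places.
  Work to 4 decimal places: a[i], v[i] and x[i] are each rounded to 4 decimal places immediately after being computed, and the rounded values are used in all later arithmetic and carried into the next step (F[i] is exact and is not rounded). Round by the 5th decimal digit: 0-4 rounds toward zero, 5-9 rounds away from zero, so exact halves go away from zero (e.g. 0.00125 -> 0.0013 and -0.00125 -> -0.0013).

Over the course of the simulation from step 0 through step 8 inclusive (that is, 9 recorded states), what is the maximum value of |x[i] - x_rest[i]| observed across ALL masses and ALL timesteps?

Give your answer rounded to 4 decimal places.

Answer: 1.3679

Derivation:
Step 0: x=[7.0000 13.0000] v=[-1.0000 0.0000]
Step 1: x=[6.5000 13.0000] v=[-2.0000 0.0000]
Step 2: x=[6.0000 12.8750] v=[-2.0000 -0.5000]
Step 3: x=[5.7188 12.5313] v=[-1.1250 -1.3750]
Step 4: x=[5.7110 11.9844] v=[-0.0313 -2.1875]
Step 5: x=[5.8438 11.3692] v=[0.5311 -2.4609]
Step 6: x=[5.8970 10.8726] v=[0.2127 -1.9863]
Step 7: x=[5.7198 10.6321] v=[-0.7087 -0.9619]
Step 8: x=[5.3408 10.6636] v=[-1.5162 0.1258]
Max displacement = 1.3679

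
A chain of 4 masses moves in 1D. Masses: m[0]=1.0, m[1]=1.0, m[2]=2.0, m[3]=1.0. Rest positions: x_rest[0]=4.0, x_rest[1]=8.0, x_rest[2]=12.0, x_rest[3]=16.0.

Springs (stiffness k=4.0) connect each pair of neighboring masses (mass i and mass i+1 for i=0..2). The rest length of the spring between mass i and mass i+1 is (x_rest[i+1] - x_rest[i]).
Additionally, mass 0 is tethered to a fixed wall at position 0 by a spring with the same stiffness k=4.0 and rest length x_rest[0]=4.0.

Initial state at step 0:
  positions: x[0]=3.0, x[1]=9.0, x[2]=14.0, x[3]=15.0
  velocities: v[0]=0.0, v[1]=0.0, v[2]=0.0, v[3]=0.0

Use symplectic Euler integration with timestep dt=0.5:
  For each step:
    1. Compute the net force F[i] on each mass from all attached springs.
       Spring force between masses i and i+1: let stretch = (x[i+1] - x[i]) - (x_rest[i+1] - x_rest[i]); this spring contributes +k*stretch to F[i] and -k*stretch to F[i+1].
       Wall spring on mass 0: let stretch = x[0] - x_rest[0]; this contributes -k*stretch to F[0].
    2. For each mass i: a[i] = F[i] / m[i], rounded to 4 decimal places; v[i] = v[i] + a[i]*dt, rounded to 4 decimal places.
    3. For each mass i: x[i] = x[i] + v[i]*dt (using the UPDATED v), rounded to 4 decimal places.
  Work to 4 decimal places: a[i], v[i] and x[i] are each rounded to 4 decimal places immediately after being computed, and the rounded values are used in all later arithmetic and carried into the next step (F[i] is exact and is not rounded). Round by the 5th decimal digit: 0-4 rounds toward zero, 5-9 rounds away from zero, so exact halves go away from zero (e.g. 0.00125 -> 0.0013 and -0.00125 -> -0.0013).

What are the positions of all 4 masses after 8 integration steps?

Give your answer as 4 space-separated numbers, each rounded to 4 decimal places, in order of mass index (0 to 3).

Answer: 1.0000 7.5000 12.7500 13.5000

Derivation:
Step 0: x=[3.0000 9.0000 14.0000 15.0000] v=[0.0000 0.0000 0.0000 0.0000]
Step 1: x=[6.0000 8.0000 12.0000 18.0000] v=[6.0000 -2.0000 -4.0000 6.0000]
Step 2: x=[5.0000 9.0000 11.0000 19.0000] v=[-2.0000 2.0000 -2.0000 2.0000]
Step 3: x=[3.0000 8.0000 13.0000 16.0000] v=[-4.0000 -2.0000 4.0000 -6.0000]
Step 4: x=[3.0000 7.0000 14.0000 14.0000] v=[0.0000 -2.0000 2.0000 -4.0000]
Step 5: x=[4.0000 9.0000 11.5000 16.0000] v=[2.0000 4.0000 -5.0000 4.0000]
Step 6: x=[6.0000 8.5000 10.0000 17.5000] v=[4.0000 -1.0000 -3.0000 3.0000]
Step 7: x=[4.5000 7.0000 11.5000 15.5000] v=[-3.0000 -3.0000 3.0000 -4.0000]
Step 8: x=[1.0000 7.5000 12.7500 13.5000] v=[-7.0000 1.0000 2.5000 -4.0000]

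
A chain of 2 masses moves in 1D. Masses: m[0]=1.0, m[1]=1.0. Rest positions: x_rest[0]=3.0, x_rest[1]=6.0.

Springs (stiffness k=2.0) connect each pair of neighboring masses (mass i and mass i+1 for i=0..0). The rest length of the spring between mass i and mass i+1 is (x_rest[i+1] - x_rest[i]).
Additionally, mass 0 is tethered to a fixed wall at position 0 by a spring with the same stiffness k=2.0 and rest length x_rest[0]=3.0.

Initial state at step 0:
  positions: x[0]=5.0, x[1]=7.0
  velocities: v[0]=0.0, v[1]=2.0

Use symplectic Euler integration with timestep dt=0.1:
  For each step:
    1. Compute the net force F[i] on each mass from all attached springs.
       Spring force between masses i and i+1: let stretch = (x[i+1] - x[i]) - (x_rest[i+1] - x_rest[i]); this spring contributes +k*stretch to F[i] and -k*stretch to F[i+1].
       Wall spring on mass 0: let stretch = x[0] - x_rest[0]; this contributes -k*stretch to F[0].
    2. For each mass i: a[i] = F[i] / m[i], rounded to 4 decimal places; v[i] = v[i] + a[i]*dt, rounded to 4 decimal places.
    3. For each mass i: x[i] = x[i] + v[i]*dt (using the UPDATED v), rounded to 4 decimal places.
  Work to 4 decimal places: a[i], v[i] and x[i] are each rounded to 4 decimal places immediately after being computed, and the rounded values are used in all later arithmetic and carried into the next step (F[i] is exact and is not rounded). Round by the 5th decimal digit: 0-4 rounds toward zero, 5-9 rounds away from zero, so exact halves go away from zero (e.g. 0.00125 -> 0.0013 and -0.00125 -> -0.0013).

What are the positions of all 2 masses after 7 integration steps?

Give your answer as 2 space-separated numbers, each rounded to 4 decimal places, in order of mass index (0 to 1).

Answer: 3.8391 8.5715

Derivation:
Step 0: x=[5.0000 7.0000] v=[0.0000 2.0000]
Step 1: x=[4.9400 7.2200] v=[-0.6000 2.2000]
Step 2: x=[4.8268 7.4544] v=[-1.1320 2.3440]
Step 3: x=[4.6696 7.6963] v=[-1.5718 2.4185]
Step 4: x=[4.4796 7.9376] v=[-1.9004 2.4132]
Step 5: x=[4.2691 8.1698] v=[-2.1047 2.3216]
Step 6: x=[4.0513 8.3840] v=[-2.1784 2.1415]
Step 7: x=[3.8391 8.5715] v=[-2.1221 1.8750]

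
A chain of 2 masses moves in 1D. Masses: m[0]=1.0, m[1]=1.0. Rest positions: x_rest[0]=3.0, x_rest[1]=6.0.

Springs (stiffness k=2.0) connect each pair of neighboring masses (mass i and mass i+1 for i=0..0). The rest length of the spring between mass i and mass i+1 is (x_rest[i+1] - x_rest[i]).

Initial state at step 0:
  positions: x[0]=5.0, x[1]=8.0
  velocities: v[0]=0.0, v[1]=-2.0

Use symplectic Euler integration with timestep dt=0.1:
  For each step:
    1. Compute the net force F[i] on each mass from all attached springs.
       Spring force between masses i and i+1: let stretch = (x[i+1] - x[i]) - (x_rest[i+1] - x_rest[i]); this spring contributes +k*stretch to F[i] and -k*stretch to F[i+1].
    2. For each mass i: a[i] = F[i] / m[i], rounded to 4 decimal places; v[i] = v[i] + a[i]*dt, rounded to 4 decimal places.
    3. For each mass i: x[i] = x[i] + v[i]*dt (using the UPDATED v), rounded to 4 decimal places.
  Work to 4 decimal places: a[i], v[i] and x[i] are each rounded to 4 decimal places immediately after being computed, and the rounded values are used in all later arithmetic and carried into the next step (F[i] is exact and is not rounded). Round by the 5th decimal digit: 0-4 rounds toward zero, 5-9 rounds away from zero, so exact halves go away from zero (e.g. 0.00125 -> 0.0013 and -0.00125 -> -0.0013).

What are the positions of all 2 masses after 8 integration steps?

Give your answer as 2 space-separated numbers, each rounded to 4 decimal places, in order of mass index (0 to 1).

Step 0: x=[5.0000 8.0000] v=[0.0000 -2.0000]
Step 1: x=[5.0000 7.8000] v=[0.0000 -2.0000]
Step 2: x=[4.9960 7.6040] v=[-0.0400 -1.9600]
Step 3: x=[4.9842 7.4158] v=[-0.1184 -1.8816]
Step 4: x=[4.9610 7.2390] v=[-0.2321 -1.7679]
Step 5: x=[4.9234 7.0767] v=[-0.3765 -1.6235]
Step 6: x=[4.8688 6.9313] v=[-0.5458 -1.4542]
Step 7: x=[4.7955 6.8046] v=[-0.7333 -1.2667]
Step 8: x=[4.7024 6.6978] v=[-0.9315 -1.0685]

Answer: 4.7024 6.6978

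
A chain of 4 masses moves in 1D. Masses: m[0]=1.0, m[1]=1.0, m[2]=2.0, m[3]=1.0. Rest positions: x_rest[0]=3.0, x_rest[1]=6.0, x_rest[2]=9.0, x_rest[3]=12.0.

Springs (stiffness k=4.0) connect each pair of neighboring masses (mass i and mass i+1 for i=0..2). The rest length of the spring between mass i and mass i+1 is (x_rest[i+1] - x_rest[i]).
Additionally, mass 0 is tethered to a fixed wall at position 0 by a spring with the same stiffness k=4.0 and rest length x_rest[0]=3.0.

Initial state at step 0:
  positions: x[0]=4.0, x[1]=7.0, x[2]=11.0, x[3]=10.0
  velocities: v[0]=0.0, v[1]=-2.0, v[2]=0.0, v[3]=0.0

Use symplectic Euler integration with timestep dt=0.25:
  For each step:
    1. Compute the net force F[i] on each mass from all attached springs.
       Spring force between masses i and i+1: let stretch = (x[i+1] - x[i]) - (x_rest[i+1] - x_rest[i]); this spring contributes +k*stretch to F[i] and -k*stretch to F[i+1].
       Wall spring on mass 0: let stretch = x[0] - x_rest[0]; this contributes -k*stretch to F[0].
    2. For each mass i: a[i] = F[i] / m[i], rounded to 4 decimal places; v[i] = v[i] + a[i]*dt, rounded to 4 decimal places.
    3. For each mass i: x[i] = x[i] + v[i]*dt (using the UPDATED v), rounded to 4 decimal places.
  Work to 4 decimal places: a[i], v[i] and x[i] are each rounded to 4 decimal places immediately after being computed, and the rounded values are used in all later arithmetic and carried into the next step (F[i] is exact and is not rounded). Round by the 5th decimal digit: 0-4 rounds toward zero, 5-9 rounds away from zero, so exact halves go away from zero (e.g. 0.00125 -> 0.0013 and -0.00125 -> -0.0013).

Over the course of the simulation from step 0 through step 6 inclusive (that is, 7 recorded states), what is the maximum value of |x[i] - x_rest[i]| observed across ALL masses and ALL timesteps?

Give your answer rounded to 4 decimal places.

Step 0: x=[4.0000 7.0000 11.0000 10.0000] v=[0.0000 -2.0000 0.0000 0.0000]
Step 1: x=[3.7500 6.7500 10.3750 11.0000] v=[-1.0000 -1.0000 -2.5000 4.0000]
Step 2: x=[3.3125 6.6563 9.3750 12.5938] v=[-1.7500 -0.3750 -4.0000 6.3750]
Step 3: x=[2.8828 6.4063 8.4375 14.1329] v=[-1.7187 -1.0001 -3.7500 6.1562]
Step 4: x=[2.6133 5.7832 7.9580 14.9981] v=[-1.0780 -2.4924 -1.9179 3.4608]
Step 5: x=[2.4830 4.9113 8.0867 14.8533] v=[-0.5214 -3.4875 0.5148 -0.5793]
Step 6: x=[2.3390 4.2262 8.6643 13.7668] v=[-0.5761 -2.7404 2.3104 -4.3459]
Max displacement = 2.9981

Answer: 2.9981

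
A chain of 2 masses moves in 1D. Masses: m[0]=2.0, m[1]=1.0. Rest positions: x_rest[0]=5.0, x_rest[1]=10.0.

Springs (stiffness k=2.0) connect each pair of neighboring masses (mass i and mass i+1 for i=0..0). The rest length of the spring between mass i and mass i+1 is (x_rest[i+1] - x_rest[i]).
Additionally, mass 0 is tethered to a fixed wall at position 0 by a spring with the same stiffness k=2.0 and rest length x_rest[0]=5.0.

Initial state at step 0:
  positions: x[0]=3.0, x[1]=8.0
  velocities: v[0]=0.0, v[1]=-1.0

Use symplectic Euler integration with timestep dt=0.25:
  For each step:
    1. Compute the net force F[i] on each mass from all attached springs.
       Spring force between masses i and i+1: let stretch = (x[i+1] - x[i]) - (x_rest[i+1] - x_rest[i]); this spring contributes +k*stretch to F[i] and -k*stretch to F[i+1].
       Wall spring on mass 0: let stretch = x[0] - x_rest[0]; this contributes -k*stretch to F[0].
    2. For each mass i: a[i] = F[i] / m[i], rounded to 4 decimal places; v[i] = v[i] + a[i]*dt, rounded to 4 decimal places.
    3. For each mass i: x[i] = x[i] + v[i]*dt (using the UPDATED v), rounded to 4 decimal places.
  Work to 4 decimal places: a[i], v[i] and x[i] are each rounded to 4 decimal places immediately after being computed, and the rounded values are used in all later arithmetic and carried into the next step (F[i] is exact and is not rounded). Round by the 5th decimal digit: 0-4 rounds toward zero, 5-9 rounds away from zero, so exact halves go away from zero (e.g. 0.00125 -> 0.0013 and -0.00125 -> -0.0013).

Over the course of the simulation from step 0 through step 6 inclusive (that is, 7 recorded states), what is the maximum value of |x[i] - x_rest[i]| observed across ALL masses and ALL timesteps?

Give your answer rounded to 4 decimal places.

Step 0: x=[3.0000 8.0000] v=[0.0000 -1.0000]
Step 1: x=[3.1250 7.7500] v=[0.5000 -1.0000]
Step 2: x=[3.3438 7.5469] v=[0.8750 -0.8125]
Step 3: x=[3.6163 7.4434] v=[1.0898 -0.4141]
Step 4: x=[3.9019 7.4865] v=[1.1425 0.1724]
Step 5: x=[4.1677 7.7065] v=[1.0632 0.8801]
Step 6: x=[4.3942 8.1092] v=[0.9060 1.6107]
Max displacement = 2.5566

Answer: 2.5566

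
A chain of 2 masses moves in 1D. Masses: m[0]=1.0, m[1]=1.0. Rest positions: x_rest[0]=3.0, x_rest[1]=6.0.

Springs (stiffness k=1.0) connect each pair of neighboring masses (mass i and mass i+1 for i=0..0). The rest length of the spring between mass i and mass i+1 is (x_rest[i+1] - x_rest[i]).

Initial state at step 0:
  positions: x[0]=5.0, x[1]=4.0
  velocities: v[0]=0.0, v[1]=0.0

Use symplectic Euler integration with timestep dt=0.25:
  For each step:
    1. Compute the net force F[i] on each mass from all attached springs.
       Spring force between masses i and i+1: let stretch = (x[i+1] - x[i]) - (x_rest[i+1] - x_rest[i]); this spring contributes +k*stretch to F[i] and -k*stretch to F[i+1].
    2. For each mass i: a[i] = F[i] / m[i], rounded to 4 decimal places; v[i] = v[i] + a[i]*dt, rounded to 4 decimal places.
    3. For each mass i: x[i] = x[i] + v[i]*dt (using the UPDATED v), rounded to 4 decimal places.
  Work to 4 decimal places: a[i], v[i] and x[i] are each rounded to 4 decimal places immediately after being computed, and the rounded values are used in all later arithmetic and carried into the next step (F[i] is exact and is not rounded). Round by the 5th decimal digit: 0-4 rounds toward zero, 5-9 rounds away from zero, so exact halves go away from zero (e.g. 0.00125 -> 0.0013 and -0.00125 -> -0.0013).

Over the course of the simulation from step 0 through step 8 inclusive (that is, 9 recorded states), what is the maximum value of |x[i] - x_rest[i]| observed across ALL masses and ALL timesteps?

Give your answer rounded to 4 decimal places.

Step 0: x=[5.0000 4.0000] v=[0.0000 0.0000]
Step 1: x=[4.7500 4.2500] v=[-1.0000 1.0000]
Step 2: x=[4.2813 4.7188] v=[-1.8750 1.8750]
Step 3: x=[3.6524 5.3477] v=[-2.5156 2.5156]
Step 4: x=[2.9420 6.0582] v=[-2.8418 2.8418]
Step 5: x=[2.2388 6.7614] v=[-2.8128 2.8128]
Step 6: x=[1.6308 7.3695] v=[-2.4322 2.4322]
Step 7: x=[1.1939 7.8064] v=[-1.7475 1.7475]
Step 8: x=[0.9828 8.0175] v=[-0.8444 0.8444]
Max displacement = 2.0175

Answer: 2.0175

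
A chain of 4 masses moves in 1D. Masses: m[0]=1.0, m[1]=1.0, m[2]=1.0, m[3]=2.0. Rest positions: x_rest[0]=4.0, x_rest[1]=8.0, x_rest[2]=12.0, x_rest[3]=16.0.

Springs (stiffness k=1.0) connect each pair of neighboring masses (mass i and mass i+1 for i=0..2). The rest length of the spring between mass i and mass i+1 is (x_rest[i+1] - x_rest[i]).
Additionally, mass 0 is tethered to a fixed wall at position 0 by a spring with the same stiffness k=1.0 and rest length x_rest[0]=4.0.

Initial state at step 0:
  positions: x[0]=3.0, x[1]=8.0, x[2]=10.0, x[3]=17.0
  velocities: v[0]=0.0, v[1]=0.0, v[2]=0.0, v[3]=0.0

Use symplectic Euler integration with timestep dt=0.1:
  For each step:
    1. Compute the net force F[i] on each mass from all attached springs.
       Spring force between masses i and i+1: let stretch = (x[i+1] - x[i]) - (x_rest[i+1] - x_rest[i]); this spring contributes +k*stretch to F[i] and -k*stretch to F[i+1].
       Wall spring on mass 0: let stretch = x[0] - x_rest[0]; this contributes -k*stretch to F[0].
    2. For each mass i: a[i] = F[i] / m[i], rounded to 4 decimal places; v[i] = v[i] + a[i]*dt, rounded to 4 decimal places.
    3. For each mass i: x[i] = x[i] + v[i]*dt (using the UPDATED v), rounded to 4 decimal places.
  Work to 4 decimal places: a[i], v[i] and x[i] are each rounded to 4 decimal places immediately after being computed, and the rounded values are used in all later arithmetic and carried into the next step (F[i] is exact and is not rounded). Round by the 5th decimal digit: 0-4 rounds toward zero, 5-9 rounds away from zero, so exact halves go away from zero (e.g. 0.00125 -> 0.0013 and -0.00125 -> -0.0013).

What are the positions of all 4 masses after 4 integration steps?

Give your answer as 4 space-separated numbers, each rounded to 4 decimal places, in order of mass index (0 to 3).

Step 0: x=[3.0000 8.0000 10.0000 17.0000] v=[0.0000 0.0000 0.0000 0.0000]
Step 1: x=[3.0200 7.9700 10.0500 16.9850] v=[0.2000 -0.3000 0.5000 -0.1500]
Step 2: x=[3.0593 7.9113 10.1486 16.9553] v=[0.3930 -0.5870 0.9855 -0.2968]
Step 3: x=[3.1165 7.8265 10.2928 16.9116] v=[0.5723 -0.8485 1.4424 -0.4371]
Step 4: x=[3.1897 7.7192 10.4786 16.8548] v=[0.7317 -1.0729 1.8577 -0.5680]

Answer: 3.1897 7.7192 10.4786 16.8548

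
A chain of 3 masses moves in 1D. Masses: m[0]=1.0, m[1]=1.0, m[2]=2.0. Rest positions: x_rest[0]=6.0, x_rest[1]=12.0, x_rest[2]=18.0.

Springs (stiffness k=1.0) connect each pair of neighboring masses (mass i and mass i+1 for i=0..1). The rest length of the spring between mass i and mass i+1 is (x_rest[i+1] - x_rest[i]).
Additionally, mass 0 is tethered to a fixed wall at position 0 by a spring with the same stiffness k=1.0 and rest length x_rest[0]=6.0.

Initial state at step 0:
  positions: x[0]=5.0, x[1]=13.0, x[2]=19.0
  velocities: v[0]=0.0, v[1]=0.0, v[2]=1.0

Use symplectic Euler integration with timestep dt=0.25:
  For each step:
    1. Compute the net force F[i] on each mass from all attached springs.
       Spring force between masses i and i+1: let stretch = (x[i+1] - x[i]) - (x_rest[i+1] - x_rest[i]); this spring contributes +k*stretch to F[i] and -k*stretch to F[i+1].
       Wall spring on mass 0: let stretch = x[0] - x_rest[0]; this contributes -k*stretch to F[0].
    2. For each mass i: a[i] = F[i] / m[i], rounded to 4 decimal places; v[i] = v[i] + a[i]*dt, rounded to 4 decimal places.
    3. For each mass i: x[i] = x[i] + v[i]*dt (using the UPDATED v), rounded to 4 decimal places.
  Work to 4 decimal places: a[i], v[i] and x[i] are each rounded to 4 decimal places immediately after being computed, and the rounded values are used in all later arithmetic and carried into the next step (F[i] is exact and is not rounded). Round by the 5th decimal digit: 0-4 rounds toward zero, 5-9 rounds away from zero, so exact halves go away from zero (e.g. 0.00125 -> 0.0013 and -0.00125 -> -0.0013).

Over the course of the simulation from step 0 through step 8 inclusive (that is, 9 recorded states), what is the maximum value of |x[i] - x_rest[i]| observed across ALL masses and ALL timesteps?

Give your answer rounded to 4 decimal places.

Step 0: x=[5.0000 13.0000 19.0000] v=[0.0000 0.0000 1.0000]
Step 1: x=[5.1875 12.8750 19.2500] v=[0.7500 -0.5000 1.0000]
Step 2: x=[5.5313 12.6680 19.4883] v=[1.3750 -0.8281 0.9531]
Step 3: x=[5.9754 12.4412 19.7010] v=[1.7764 -0.9072 0.8506]
Step 4: x=[6.4502 12.2640 19.8743] v=[1.8990 -0.7087 0.6931]
Step 5: x=[6.8852 12.1991 19.9973] v=[1.7399 -0.2596 0.4918]
Step 6: x=[7.2220 12.2895 20.0641] v=[1.3471 0.3615 0.2670]
Step 7: x=[7.4241 12.5491 20.0754] v=[0.8085 1.0383 0.0452]
Step 8: x=[7.4825 12.9588 20.0390] v=[0.2337 1.6386 -0.1456]
Max displacement = 2.0754

Answer: 2.0754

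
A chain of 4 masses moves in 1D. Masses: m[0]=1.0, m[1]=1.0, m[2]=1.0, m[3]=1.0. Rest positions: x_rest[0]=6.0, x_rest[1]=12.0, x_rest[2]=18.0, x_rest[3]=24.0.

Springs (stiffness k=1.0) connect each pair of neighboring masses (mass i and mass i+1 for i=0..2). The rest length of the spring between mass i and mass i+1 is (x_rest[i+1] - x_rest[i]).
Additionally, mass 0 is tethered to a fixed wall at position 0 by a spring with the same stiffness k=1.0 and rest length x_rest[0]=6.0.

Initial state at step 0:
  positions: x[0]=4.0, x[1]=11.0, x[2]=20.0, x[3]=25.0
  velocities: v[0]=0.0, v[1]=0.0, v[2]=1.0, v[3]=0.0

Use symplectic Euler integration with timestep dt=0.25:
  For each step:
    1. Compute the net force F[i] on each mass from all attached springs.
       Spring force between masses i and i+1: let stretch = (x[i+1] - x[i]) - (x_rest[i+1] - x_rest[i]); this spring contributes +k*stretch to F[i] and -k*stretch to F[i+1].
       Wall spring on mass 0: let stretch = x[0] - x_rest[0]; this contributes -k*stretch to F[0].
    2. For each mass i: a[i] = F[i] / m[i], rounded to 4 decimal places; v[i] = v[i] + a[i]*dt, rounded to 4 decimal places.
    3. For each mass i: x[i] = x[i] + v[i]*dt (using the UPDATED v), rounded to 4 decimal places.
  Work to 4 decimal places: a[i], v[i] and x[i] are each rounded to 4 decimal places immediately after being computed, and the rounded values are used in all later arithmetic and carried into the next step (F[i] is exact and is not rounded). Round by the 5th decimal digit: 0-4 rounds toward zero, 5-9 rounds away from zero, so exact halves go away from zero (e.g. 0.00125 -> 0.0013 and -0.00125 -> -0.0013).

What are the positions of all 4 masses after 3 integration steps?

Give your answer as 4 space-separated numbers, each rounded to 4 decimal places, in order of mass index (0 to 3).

Step 0: x=[4.0000 11.0000 20.0000 25.0000] v=[0.0000 0.0000 1.0000 0.0000]
Step 1: x=[4.1875 11.1250 20.0000 25.0625] v=[0.7500 0.5000 0.0000 0.2500]
Step 2: x=[4.5469 11.3711 19.7617 25.1836] v=[1.4375 0.9844 -0.9531 0.4844]
Step 3: x=[5.0486 11.7151 19.3379 25.3408] v=[2.0068 1.3760 -1.6953 0.6289]

Answer: 5.0486 11.7151 19.3379 25.3408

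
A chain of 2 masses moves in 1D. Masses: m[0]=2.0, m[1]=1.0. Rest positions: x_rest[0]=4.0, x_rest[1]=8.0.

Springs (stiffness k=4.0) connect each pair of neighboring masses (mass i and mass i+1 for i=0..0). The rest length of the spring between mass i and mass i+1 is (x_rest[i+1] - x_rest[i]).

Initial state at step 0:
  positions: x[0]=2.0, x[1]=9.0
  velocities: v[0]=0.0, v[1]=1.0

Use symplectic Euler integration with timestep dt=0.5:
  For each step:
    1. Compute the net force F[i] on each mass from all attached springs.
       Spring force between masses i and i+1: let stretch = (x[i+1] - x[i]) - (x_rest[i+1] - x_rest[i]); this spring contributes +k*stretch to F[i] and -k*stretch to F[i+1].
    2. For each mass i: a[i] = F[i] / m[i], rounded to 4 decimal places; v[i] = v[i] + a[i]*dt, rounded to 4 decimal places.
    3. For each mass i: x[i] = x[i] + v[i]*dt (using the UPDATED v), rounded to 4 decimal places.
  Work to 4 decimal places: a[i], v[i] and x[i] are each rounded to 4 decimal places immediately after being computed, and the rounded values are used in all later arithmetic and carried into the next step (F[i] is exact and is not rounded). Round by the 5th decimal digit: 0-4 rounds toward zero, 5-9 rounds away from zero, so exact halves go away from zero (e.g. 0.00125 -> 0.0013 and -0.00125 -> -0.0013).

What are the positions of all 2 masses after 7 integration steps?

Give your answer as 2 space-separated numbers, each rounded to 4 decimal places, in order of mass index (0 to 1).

Step 0: x=[2.0000 9.0000] v=[0.0000 1.0000]
Step 1: x=[3.5000 6.5000] v=[3.0000 -5.0000]
Step 2: x=[4.5000 5.0000] v=[2.0000 -3.0000]
Step 3: x=[3.7500 7.0000] v=[-1.5000 4.0000]
Step 4: x=[2.6250 9.7500] v=[-2.2500 5.5000]
Step 5: x=[3.0625 9.3750] v=[0.8750 -0.7500]
Step 6: x=[4.6563 6.6875] v=[3.1875 -5.3750]
Step 7: x=[5.2657 5.9688] v=[1.2187 -1.4374]

Answer: 5.2657 5.9688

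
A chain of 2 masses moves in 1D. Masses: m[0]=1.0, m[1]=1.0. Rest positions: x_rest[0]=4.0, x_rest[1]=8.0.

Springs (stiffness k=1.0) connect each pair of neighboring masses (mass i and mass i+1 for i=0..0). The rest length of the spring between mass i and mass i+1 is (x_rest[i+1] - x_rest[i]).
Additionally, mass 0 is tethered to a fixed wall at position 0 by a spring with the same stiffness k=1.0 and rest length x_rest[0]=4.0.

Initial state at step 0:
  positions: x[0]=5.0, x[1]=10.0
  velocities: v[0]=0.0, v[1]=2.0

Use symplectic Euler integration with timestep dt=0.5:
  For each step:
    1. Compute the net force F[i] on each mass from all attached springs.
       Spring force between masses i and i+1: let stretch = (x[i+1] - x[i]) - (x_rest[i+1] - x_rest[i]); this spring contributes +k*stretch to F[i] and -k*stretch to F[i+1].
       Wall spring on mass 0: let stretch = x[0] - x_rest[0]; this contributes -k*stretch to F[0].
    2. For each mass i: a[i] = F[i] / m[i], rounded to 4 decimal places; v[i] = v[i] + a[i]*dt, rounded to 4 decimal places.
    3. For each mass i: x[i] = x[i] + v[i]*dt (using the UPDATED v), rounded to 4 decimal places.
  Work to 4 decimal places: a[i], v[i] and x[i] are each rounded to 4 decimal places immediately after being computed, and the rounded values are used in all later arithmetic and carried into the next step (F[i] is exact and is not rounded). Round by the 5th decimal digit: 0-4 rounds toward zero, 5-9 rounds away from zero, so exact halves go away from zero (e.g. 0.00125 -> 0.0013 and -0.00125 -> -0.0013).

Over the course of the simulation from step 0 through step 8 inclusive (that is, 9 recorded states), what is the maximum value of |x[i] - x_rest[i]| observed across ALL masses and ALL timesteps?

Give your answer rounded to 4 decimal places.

Step 0: x=[5.0000 10.0000] v=[0.0000 2.0000]
Step 1: x=[5.0000 10.7500] v=[0.0000 1.5000]
Step 2: x=[5.1875 11.0625] v=[0.3750 0.6250]
Step 3: x=[5.5469 10.9063] v=[0.7188 -0.3125]
Step 4: x=[5.8595 10.4102] v=[0.6251 -0.9922]
Step 5: x=[5.8449 9.7764] v=[-0.0293 -1.2676]
Step 6: x=[5.3519 9.1597] v=[-0.9860 -1.2334]
Step 7: x=[4.4729 8.5911] v=[-1.7581 -1.1373]
Step 8: x=[3.5052 7.9929] v=[-1.9355 -1.1964]
Max displacement = 3.0625

Answer: 3.0625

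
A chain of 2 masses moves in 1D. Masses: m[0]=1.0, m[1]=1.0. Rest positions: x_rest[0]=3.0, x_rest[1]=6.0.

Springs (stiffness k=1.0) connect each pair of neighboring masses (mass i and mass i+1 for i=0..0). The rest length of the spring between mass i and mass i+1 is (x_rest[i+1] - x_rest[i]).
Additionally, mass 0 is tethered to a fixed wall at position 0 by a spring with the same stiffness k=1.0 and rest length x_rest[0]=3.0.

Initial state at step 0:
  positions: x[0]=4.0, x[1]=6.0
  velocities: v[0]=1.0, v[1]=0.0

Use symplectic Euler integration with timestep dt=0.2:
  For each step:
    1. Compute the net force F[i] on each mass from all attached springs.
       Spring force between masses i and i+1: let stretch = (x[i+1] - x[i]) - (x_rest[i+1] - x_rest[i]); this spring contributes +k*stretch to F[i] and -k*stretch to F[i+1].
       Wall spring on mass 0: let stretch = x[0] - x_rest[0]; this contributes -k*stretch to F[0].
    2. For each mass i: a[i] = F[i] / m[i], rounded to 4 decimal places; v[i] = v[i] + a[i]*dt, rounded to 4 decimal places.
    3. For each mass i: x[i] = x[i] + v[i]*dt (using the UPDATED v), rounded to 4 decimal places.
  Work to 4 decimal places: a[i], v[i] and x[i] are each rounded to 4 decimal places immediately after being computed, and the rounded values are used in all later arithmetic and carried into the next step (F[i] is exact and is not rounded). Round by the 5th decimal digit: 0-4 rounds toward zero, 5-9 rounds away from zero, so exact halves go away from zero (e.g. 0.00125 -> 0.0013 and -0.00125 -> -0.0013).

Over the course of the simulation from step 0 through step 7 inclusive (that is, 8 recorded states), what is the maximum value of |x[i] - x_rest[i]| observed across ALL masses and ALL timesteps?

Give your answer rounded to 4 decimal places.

Answer: 1.1520

Derivation:
Step 0: x=[4.0000 6.0000] v=[1.0000 0.0000]
Step 1: x=[4.1200 6.0400] v=[0.6000 0.2000]
Step 2: x=[4.1520 6.1232] v=[0.1600 0.4160]
Step 3: x=[4.0968 6.2476] v=[-0.2762 0.6218]
Step 4: x=[3.9637 6.4059] v=[-0.6654 0.7916]
Step 5: x=[3.7698 6.5865] v=[-0.9697 0.9032]
Step 6: x=[3.5377 6.7745] v=[-1.1603 0.9399]
Step 7: x=[3.2936 6.9530] v=[-1.2205 0.8925]
Max displacement = 1.1520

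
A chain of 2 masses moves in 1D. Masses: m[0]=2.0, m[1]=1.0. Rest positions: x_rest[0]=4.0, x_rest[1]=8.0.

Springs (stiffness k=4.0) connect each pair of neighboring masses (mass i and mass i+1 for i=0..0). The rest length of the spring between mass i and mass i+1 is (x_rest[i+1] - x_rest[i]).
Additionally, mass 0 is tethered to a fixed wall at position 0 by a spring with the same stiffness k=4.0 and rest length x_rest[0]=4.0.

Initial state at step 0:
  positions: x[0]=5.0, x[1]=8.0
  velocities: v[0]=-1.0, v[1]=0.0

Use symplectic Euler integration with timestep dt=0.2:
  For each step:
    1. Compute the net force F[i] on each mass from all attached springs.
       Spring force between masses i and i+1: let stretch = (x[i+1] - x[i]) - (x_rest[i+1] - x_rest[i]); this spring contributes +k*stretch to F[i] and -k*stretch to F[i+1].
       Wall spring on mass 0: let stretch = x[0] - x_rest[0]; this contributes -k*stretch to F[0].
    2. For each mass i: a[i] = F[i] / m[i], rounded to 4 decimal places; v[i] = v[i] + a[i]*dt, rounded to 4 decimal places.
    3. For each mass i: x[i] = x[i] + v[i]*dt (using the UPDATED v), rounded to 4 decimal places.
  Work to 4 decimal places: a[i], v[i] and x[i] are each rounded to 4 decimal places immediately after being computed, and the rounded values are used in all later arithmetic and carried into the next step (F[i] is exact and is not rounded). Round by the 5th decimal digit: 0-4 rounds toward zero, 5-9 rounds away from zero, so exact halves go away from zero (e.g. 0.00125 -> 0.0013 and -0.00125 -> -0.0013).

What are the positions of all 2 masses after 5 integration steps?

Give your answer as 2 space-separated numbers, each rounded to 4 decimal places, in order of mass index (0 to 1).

Answer: 3.1762 8.5280

Derivation:
Step 0: x=[5.0000 8.0000] v=[-1.0000 0.0000]
Step 1: x=[4.6400 8.1600] v=[-1.8000 0.8000]
Step 2: x=[4.1904 8.3968] v=[-2.2480 1.1840]
Step 3: x=[3.7421 8.6006] v=[-2.2416 1.0189]
Step 4: x=[3.3831 8.6670] v=[-1.7950 0.3321]
Step 5: x=[3.1762 8.5280] v=[-1.0347 -0.6950]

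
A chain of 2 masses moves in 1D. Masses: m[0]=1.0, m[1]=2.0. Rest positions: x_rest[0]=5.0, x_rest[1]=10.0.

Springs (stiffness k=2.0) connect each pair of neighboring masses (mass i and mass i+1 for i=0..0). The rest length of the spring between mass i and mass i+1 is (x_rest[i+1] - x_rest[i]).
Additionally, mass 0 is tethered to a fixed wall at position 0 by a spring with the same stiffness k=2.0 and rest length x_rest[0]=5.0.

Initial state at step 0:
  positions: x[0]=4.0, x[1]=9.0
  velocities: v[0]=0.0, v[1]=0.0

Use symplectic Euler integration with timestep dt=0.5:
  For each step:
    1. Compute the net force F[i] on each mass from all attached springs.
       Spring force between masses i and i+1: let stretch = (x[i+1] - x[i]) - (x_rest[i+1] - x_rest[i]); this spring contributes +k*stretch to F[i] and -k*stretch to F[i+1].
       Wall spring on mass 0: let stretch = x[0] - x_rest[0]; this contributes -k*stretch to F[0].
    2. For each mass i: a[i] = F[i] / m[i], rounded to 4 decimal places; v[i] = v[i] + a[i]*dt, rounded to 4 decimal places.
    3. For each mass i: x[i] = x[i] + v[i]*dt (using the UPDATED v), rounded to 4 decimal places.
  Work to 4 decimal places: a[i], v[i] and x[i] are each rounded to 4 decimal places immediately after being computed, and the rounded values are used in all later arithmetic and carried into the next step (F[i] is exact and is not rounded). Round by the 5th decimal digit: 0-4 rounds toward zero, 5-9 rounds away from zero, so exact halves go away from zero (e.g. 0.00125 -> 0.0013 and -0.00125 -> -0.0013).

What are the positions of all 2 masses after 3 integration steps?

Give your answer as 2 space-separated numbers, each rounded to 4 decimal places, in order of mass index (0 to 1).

Step 0: x=[4.0000 9.0000] v=[0.0000 0.0000]
Step 1: x=[4.5000 9.0000] v=[1.0000 0.0000]
Step 2: x=[5.0000 9.1250] v=[1.0000 0.2500]
Step 3: x=[5.0625 9.4688] v=[0.1250 0.6875]

Answer: 5.0625 9.4688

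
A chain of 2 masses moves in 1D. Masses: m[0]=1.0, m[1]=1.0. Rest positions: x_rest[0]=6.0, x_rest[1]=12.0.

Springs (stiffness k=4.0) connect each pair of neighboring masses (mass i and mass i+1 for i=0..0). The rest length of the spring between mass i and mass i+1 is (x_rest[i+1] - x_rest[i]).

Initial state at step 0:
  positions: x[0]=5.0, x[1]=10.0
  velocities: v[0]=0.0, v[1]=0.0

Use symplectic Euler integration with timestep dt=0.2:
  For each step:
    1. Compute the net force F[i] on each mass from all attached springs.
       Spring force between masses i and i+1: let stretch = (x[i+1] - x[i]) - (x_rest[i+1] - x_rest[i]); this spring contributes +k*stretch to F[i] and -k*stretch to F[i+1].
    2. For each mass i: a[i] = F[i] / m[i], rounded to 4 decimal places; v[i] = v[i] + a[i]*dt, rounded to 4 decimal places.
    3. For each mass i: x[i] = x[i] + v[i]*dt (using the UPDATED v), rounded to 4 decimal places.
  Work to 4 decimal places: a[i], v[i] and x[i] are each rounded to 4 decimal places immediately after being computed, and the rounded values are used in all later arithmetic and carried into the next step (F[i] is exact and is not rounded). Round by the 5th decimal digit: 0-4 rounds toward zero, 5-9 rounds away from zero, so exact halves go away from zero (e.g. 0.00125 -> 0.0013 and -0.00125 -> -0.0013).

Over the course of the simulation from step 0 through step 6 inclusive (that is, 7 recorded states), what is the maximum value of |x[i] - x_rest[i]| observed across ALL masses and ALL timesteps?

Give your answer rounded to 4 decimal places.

Step 0: x=[5.0000 10.0000] v=[0.0000 0.0000]
Step 1: x=[4.8400 10.1600] v=[-0.8000 0.8000]
Step 2: x=[4.5712 10.4288] v=[-1.3440 1.3440]
Step 3: x=[4.2796 10.7204] v=[-1.4579 1.4579]
Step 4: x=[4.0585 10.9415] v=[-1.1053 1.1053]
Step 5: x=[3.9787 11.0213] v=[-0.3989 0.3989]
Step 6: x=[4.0657 10.9343] v=[0.4352 -0.4352]
Max displacement = 2.0213

Answer: 2.0213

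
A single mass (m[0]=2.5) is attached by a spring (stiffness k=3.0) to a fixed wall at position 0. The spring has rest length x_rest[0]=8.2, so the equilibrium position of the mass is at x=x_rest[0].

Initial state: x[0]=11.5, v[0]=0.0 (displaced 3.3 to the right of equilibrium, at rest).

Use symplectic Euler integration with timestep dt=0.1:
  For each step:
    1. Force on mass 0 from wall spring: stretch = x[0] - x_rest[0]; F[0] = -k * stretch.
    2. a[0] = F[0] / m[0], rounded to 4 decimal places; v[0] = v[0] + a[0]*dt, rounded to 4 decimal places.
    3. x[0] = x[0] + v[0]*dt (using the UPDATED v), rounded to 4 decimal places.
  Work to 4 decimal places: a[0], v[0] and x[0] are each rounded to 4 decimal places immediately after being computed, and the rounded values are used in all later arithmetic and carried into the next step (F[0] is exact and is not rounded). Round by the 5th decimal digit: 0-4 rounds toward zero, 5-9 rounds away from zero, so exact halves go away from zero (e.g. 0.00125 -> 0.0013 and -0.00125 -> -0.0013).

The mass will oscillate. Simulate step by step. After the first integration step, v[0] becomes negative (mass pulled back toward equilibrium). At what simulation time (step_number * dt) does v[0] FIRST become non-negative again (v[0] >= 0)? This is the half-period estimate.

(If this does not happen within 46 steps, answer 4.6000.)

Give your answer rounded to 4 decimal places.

Answer: 2.9000

Derivation:
Step 0: x=[11.5000] v=[0.0000]
Step 1: x=[11.4604] v=[-0.3960]
Step 2: x=[11.3817] v=[-0.7873]
Step 3: x=[11.2648] v=[-1.1691]
Step 4: x=[11.1111] v=[-1.5369]
Step 5: x=[10.9225] v=[-1.8862]
Step 6: x=[10.7012] v=[-2.2129]
Step 7: x=[10.4499] v=[-2.5130]
Step 8: x=[10.1716] v=[-2.7830]
Step 9: x=[9.8696] v=[-3.0196]
Step 10: x=[9.5476] v=[-3.2200]
Step 11: x=[9.2094] v=[-3.3817]
Step 12: x=[8.8591] v=[-3.5028]
Step 13: x=[8.5009] v=[-3.5819]
Step 14: x=[8.1391] v=[-3.6180]
Step 15: x=[7.7780] v=[-3.6107]
Step 16: x=[7.4220] v=[-3.5601]
Step 17: x=[7.0753] v=[-3.4667]
Step 18: x=[6.7421] v=[-3.3317]
Step 19: x=[6.4264] v=[-3.1568]
Step 20: x=[6.1320] v=[-2.9440]
Step 21: x=[5.8624] v=[-2.6958]
Step 22: x=[5.6209] v=[-2.4153]
Step 23: x=[5.4103] v=[-2.1058]
Step 24: x=[5.2332] v=[-1.7710]
Step 25: x=[5.0917] v=[-1.4150]
Step 26: x=[4.9875] v=[-1.0420]
Step 27: x=[4.9219] v=[-0.6565]
Step 28: x=[4.8956] v=[-0.2631]
Step 29: x=[4.9089] v=[0.1334]
First v>=0 after going negative at step 29, time=2.9000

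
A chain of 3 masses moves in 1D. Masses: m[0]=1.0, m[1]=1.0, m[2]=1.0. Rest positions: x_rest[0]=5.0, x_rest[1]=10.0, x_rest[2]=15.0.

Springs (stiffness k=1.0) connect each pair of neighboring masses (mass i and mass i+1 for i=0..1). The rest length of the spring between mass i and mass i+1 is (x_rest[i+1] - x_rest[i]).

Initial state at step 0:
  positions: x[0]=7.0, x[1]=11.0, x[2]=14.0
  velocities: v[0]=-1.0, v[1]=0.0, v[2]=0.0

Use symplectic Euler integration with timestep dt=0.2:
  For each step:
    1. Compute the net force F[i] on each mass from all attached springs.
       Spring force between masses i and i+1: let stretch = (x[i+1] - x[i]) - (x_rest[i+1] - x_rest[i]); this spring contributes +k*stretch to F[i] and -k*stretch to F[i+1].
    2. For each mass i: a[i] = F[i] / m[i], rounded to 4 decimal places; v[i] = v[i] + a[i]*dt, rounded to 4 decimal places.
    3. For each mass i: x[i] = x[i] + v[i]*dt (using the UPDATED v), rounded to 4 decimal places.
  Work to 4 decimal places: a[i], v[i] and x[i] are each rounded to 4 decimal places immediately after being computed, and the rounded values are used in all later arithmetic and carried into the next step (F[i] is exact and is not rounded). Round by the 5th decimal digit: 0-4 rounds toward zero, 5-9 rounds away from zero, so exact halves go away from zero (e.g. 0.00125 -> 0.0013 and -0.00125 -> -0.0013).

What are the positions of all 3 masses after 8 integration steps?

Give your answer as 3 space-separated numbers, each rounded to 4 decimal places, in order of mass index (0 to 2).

Answer: 4.5650 9.8686 15.9664

Derivation:
Step 0: x=[7.0000 11.0000 14.0000] v=[-1.0000 0.0000 0.0000]
Step 1: x=[6.7600 10.9600 14.0800] v=[-1.2000 -0.2000 0.4000]
Step 2: x=[6.4880 10.8768 14.2352] v=[-1.3600 -0.4160 0.7760]
Step 3: x=[6.1916 10.7524 14.4561] v=[-1.4822 -0.6221 1.1043]
Step 4: x=[5.8776 10.5937 14.7288] v=[-1.5700 -0.7935 1.3636]
Step 5: x=[5.5522 10.4118 15.0361] v=[-1.6268 -0.9097 1.5366]
Step 6: x=[5.2212 10.2204 15.3584] v=[-1.6549 -0.9568 1.6117]
Step 7: x=[4.8902 10.0346 15.6752] v=[-1.6551 -0.9290 1.5841]
Step 8: x=[4.5650 9.8686 15.9664] v=[-1.6262 -0.8298 1.4560]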